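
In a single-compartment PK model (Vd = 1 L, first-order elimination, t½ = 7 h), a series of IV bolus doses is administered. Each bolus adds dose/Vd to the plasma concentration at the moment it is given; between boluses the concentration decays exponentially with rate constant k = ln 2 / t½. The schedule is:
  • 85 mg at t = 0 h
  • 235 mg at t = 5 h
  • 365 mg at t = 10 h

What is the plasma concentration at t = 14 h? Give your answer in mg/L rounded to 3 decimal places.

k = ln 2 / 7 = 0.09902 per h
Dose 1 (85 mg at t=0 h): 85·exp(−0.09902·14) = 21.250 mg/L
Dose 2 (235 mg at t=5 h): 235·exp(−0.09902·9) = 96.389 mg/L
Dose 3 (365 mg at t=10 h): 365·exp(−0.09902·4) = 245.627 mg/L
C(14) = 21.250 + 96.389 + 245.627 = 363.266 mg/L

363.266 mg/L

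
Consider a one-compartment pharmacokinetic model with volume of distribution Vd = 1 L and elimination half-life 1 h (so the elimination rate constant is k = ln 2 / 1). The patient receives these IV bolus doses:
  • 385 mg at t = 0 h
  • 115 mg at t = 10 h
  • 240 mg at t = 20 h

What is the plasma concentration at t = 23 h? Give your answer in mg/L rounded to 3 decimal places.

30.014 mg/L

k = ln 2 / 1 = 0.69315 per h
Dose 1 (385 mg at t=0 h): 385·exp(−0.69315·23) = 0.000 mg/L
Dose 2 (115 mg at t=10 h): 115·exp(−0.69315·13) = 0.014 mg/L
Dose 3 (240 mg at t=20 h): 240·exp(−0.69315·3) = 30.000 mg/L
C(23) = 0.000 + 0.014 + 30.000 = 30.014 mg/L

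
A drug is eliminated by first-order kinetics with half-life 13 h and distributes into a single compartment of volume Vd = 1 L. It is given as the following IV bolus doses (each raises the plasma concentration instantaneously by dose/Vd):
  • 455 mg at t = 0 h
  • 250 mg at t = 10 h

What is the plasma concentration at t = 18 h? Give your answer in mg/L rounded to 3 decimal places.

337.450 mg/L

k = ln 2 / 13 = 0.05332 per h
Dose 1 (455 mg at t=0 h): 455·exp(−0.05332·18) = 174.261 mg/L
Dose 2 (250 mg at t=10 h): 250·exp(−0.05332·8) = 163.189 mg/L
C(18) = 174.261 + 163.189 = 337.450 mg/L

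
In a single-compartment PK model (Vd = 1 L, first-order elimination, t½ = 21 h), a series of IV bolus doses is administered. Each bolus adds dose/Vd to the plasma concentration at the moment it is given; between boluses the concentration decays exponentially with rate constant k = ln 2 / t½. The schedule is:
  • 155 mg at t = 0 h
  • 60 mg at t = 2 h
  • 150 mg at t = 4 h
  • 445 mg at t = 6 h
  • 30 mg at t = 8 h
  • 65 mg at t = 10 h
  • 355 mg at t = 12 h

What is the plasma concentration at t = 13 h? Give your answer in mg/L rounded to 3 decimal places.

k = ln 2 / 21 = 0.03301 per h
Dose 1 (155 mg at t=0 h): 155·exp(−0.03301·13) = 100.921 mg/L
Dose 2 (60 mg at t=2 h): 60·exp(−0.03301·11) = 41.732 mg/L
Dose 3 (150 mg at t=4 h): 150·exp(−0.03301·9) = 111.450 mg/L
Dose 4 (445 mg at t=6 h): 445·exp(−0.03301·7) = 353.197 mg/L
Dose 5 (30 mg at t=8 h): 30·exp(−0.03301·5) = 25.436 mg/L
Dose 6 (65 mg at t=10 h): 65·exp(−0.03301·3) = 58.872 mg/L
Dose 7 (355 mg at t=12 h): 355·exp(−0.03301·1) = 343.474 mg/L
C(13) = 100.921 + 41.732 + 111.450 + 353.197 + 25.436 + 58.872 + 343.474 = 1035.081 mg/L

1035.081 mg/L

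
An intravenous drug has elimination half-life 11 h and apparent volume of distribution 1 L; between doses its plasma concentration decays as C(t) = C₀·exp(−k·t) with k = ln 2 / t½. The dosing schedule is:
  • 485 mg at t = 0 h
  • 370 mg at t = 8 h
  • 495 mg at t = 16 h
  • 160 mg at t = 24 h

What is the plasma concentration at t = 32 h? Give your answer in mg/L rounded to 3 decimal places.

423.373 mg/L

k = ln 2 / 11 = 0.06301 per h
Dose 1 (485 mg at t=0 h): 485·exp(−0.06301·32) = 64.568 mg/L
Dose 2 (370 mg at t=8 h): 370·exp(−0.06301·24) = 81.547 mg/L
Dose 3 (495 mg at t=16 h): 495·exp(−0.06301·16) = 180.611 mg/L
Dose 4 (160 mg at t=24 h): 160·exp(−0.06301·8) = 96.647 mg/L
C(32) = 64.568 + 81.547 + 180.611 + 96.647 = 423.373 mg/L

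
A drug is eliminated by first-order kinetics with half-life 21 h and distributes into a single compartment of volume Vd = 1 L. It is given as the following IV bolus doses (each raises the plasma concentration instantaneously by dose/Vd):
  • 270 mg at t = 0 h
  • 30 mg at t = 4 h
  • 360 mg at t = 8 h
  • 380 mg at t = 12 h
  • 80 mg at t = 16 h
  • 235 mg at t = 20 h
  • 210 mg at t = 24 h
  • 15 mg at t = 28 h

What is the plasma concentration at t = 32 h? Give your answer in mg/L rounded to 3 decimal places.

k = ln 2 / 21 = 0.03301 per h
Dose 1 (270 mg at t=0 h): 270·exp(−0.03301·32) = 93.897 mg/L
Dose 2 (30 mg at t=4 h): 30·exp(−0.03301·28) = 11.906 mg/L
Dose 3 (360 mg at t=8 h): 360·exp(−0.03301·24) = 163.030 mg/L
Dose 4 (380 mg at t=12 h): 380·exp(−0.03301·20) = 196.376 mg/L
Dose 5 (80 mg at t=16 h): 80·exp(−0.03301·16) = 47.177 mg/L
Dose 6 (235 mg at t=20 h): 235·exp(−0.03301·12) = 158.143 mg/L
Dose 7 (210 mg at t=24 h): 210·exp(−0.03301·8) = 161.265 mg/L
Dose 8 (15 mg at t=28 h): 15·exp(−0.03301·4) = 13.145 mg/L
C(32) = 93.897 + 11.906 + 163.030 + 196.376 + 47.177 + 158.143 + 161.265 + 13.145 = 844.939 mg/L

844.939 mg/L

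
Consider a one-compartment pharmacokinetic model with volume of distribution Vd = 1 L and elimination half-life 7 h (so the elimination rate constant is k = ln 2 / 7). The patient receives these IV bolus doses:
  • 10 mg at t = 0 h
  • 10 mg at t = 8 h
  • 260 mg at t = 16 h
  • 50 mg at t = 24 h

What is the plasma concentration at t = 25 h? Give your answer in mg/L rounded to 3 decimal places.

k = ln 2 / 7 = 0.09902 per h
Dose 1 (10 mg at t=0 h): 10·exp(−0.09902·25) = 0.841 mg/L
Dose 2 (10 mg at t=8 h): 10·exp(−0.09902·17) = 1.857 mg/L
Dose 3 (260 mg at t=16 h): 260·exp(−0.09902·9) = 106.644 mg/L
Dose 4 (50 mg at t=24 h): 50·exp(−0.09902·1) = 45.286 mg/L
C(25) = 0.841 + 1.857 + 106.644 + 45.286 = 154.628 mg/L

154.628 mg/L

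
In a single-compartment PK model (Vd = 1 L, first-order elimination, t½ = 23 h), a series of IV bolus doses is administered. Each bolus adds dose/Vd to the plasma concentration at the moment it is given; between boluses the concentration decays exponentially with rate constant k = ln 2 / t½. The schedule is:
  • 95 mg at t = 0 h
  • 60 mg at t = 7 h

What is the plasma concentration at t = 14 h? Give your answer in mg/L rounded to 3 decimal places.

110.888 mg/L

k = ln 2 / 23 = 0.03014 per h
Dose 1 (95 mg at t=0 h): 95·exp(−0.03014·14) = 62.300 mg/L
Dose 2 (60 mg at t=7 h): 60·exp(−0.03014·7) = 48.588 mg/L
C(14) = 62.300 + 48.588 = 110.888 mg/L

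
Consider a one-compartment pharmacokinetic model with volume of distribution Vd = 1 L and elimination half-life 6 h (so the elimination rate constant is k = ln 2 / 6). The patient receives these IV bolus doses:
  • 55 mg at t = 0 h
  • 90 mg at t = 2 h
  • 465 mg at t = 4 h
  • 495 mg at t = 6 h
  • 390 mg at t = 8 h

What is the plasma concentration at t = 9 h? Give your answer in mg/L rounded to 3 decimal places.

k = ln 2 / 6 = 0.11552 per h
Dose 1 (55 mg at t=0 h): 55·exp(−0.11552·9) = 19.445 mg/L
Dose 2 (90 mg at t=2 h): 90·exp(−0.11552·7) = 40.090 mg/L
Dose 3 (465 mg at t=4 h): 465·exp(−0.11552·5) = 260.972 mg/L
Dose 4 (495 mg at t=6 h): 495·exp(−0.11552·3) = 350.018 mg/L
Dose 5 (390 mg at t=8 h): 390·exp(−0.11552·1) = 347.451 mg/L
C(9) = 19.445 + 40.090 + 260.972 + 350.018 + 347.451 = 1017.977 mg/L

1017.977 mg/L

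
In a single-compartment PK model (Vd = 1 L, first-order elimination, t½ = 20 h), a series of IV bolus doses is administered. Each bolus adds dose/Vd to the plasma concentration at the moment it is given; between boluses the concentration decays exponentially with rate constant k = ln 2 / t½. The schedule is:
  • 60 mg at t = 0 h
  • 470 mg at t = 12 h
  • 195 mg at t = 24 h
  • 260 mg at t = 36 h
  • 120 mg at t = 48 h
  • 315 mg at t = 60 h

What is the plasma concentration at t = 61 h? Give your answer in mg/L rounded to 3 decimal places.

k = ln 2 / 20 = 0.03466 per h
Dose 1 (60 mg at t=0 h): 60·exp(−0.03466·61) = 7.245 mg/L
Dose 2 (470 mg at t=12 h): 470·exp(−0.03466·49) = 86.015 mg/L
Dose 3 (195 mg at t=24 h): 195·exp(−0.03466·37) = 54.092 mg/L
Dose 4 (260 mg at t=36 h): 260·exp(−0.03466·25) = 109.317 mg/L
Dose 5 (120 mg at t=48 h): 120·exp(−0.03466·13) = 76.474 mg/L
Dose 6 (315 mg at t=60 h): 315·exp(−0.03466·1) = 304.270 mg/L
C(61) = 7.245 + 86.015 + 54.092 + 109.317 + 76.474 + 304.270 = 637.411 mg/L

637.411 mg/L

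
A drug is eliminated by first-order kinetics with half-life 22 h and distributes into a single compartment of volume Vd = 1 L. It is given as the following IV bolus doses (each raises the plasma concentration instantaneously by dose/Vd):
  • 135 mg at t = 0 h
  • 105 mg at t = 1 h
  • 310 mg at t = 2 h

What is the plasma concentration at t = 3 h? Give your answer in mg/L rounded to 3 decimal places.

521.797 mg/L

k = ln 2 / 22 = 0.03151 per h
Dose 1 (135 mg at t=0 h): 135·exp(−0.03151·3) = 122.824 mg/L
Dose 2 (105 mg at t=1 h): 105·exp(−0.03151·2) = 98.588 mg/L
Dose 3 (310 mg at t=2 h): 310·exp(−0.03151·1) = 300.385 mg/L
C(3) = 122.824 + 98.588 + 300.385 = 521.797 mg/L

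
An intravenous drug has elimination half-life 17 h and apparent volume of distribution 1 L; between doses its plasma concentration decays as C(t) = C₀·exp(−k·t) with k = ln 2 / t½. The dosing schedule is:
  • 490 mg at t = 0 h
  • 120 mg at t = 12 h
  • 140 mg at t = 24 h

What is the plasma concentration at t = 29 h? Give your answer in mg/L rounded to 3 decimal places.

k = ln 2 / 17 = 0.04077 per h
Dose 1 (490 mg at t=0 h): 490·exp(−0.04077·29) = 150.202 mg/L
Dose 2 (120 mg at t=12 h): 120·exp(−0.04077·17) = 60.000 mg/L
Dose 3 (140 mg at t=24 h): 140·exp(−0.04077·5) = 114.180 mg/L
C(29) = 150.202 + 60.000 + 114.180 = 324.381 mg/L

324.381 mg/L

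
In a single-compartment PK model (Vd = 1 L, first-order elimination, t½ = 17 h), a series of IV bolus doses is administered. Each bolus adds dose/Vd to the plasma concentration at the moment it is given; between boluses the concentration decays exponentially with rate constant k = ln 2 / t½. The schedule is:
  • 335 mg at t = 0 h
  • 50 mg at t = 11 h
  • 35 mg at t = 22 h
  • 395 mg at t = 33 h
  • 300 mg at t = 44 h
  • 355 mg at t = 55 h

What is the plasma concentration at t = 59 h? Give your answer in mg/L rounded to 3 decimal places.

k = ln 2 / 17 = 0.04077 per h
Dose 1 (335 mg at t=0 h): 335·exp(−0.04077·59) = 30.220 mg/L
Dose 2 (50 mg at t=11 h): 50·exp(−0.04077·48) = 7.063 mg/L
Dose 3 (35 mg at t=22 h): 35·exp(−0.04077·37) = 7.743 mg/L
Dose 4 (395 mg at t=33 h): 395·exp(−0.04077·26) = 136.835 mg/L
Dose 5 (300 mg at t=44 h): 300·exp(−0.04077·15) = 162.745 mg/L
Dose 6 (355 mg at t=55 h): 355·exp(−0.04077·4) = 301.577 mg/L
C(59) = 30.220 + 7.063 + 7.743 + 136.835 + 162.745 + 301.577 = 646.182 mg/L

646.182 mg/L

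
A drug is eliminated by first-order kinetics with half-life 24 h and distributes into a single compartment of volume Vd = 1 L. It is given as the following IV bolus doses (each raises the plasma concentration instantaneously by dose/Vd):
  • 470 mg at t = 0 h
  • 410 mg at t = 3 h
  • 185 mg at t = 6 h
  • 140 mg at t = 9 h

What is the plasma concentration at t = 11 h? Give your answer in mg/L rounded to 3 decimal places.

k = ln 2 / 24 = 0.02888 per h
Dose 1 (470 mg at t=0 h): 470·exp(−0.02888·11) = 342.078 mg/L
Dose 2 (410 mg at t=3 h): 410·exp(−0.02888·8) = 325.417 mg/L
Dose 3 (185 mg at t=6 h): 185·exp(−0.02888·5) = 160.124 mg/L
Dose 4 (140 mg at t=9 h): 140·exp(−0.02888·2) = 132.142 mg/L
C(11) = 342.078 + 325.417 + 160.124 + 132.142 = 959.762 mg/L

959.762 mg/L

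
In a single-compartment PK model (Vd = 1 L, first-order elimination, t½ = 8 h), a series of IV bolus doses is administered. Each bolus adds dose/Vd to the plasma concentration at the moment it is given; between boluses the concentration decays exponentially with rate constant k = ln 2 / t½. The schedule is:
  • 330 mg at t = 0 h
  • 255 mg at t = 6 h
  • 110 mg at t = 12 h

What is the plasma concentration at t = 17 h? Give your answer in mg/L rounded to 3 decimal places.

k = ln 2 / 8 = 0.08664 per h
Dose 1 (330 mg at t=0 h): 330·exp(−0.08664·17) = 75.653 mg/L
Dose 2 (255 mg at t=6 h): 255·exp(−0.08664·11) = 98.316 mg/L
Dose 3 (110 mg at t=12 h): 110·exp(−0.08664·5) = 71.326 mg/L
C(17) = 75.653 + 98.316 + 71.326 = 245.295 mg/L

245.295 mg/L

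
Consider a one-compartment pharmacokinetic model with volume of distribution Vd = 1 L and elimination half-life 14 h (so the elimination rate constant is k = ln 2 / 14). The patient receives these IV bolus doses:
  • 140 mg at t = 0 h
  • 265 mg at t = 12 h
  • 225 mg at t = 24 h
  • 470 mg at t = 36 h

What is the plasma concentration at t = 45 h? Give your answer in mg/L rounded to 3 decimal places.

k = ln 2 / 14 = 0.04951 per h
Dose 1 (140 mg at t=0 h): 140·exp(−0.04951·45) = 15.085 mg/L
Dose 2 (265 mg at t=12 h): 265·exp(−0.04951·33) = 51.722 mg/L
Dose 3 (225 mg at t=24 h): 225·exp(−0.04951·21) = 79.550 mg/L
Dose 4 (470 mg at t=36 h): 470·exp(−0.04951·9) = 301.008 mg/L
C(45) = 15.085 + 51.722 + 79.550 + 301.008 = 447.364 mg/L

447.364 mg/L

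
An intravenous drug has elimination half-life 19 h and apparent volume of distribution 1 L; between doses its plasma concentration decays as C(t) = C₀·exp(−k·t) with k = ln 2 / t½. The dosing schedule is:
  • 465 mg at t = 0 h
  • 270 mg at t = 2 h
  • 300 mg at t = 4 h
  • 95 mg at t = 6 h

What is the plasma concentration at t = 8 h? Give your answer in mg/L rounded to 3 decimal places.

911.802 mg/L

k = ln 2 / 19 = 0.03648 per h
Dose 1 (465 mg at t=0 h): 465·exp(−0.03648·8) = 347.299 mg/L
Dose 2 (270 mg at t=2 h): 270·exp(−0.03648·6) = 216.921 mg/L
Dose 3 (300 mg at t=4 h): 300·exp(−0.03648·4) = 259.267 mg/L
Dose 4 (95 mg at t=6 h): 95·exp(−0.03648·2) = 88.315 mg/L
C(8) = 347.299 + 216.921 + 259.267 + 88.315 = 911.802 mg/L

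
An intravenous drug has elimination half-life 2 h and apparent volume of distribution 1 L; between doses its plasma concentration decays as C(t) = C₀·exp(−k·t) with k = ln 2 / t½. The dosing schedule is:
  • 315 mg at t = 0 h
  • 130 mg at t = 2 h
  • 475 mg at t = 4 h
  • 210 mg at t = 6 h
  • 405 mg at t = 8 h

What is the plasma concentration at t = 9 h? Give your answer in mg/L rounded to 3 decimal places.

470.005 mg/L

k = ln 2 / 2 = 0.34657 per h
Dose 1 (315 mg at t=0 h): 315·exp(−0.34657·9) = 13.921 mg/L
Dose 2 (130 mg at t=2 h): 130·exp(−0.34657·7) = 11.490 mg/L
Dose 3 (475 mg at t=4 h): 475·exp(−0.34657·5) = 83.969 mg/L
Dose 4 (210 mg at t=6 h): 210·exp(−0.34657·3) = 74.246 mg/L
Dose 5 (405 mg at t=8 h): 405·exp(−0.34657·1) = 286.378 mg/L
C(9) = 13.921 + 11.490 + 83.969 + 74.246 + 286.378 = 470.005 mg/L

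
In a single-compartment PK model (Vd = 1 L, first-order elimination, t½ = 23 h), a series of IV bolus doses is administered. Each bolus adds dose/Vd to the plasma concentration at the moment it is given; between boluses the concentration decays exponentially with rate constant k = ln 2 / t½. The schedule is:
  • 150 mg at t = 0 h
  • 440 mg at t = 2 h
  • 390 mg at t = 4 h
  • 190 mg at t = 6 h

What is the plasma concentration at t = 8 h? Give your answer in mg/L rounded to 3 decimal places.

k = ln 2 / 23 = 0.03014 per h
Dose 1 (150 mg at t=0 h): 150·exp(−0.03014·8) = 117.865 mg/L
Dose 2 (440 mg at t=2 h): 440·exp(−0.03014·6) = 367.217 mg/L
Dose 3 (390 mg at t=4 h): 390·exp(−0.03014·4) = 345.710 mg/L
Dose 4 (190 mg at t=6 h): 190·exp(−0.03014·2) = 178.886 mg/L
C(8) = 117.865 + 367.217 + 345.710 + 178.886 = 1009.678 mg/L

1009.678 mg/L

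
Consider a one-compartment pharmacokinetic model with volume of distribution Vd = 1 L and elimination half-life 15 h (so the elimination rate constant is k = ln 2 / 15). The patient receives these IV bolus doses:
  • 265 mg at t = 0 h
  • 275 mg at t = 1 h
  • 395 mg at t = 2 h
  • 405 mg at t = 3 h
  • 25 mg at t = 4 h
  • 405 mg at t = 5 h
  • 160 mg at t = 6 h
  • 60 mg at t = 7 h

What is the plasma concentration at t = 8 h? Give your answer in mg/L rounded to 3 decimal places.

1579.426 mg/L

k = ln 2 / 15 = 0.04621 per h
Dose 1 (265 mg at t=0 h): 265·exp(−0.04621·8) = 183.103 mg/L
Dose 2 (275 mg at t=1 h): 275·exp(−0.04621·7) = 199.000 mg/L
Dose 3 (395 mg at t=2 h): 395·exp(−0.04621·6) = 299.354 mg/L
Dose 4 (405 mg at t=3 h): 405·exp(−0.04621·5) = 321.449 mg/L
Dose 5 (25 mg at t=4 h): 25·exp(−0.04621·4) = 20.781 mg/L
Dose 6 (405 mg at t=5 h): 405·exp(−0.04621·3) = 352.573 mg/L
Dose 7 (160 mg at t=6 h): 160·exp(−0.04621·2) = 145.876 mg/L
Dose 8 (60 mg at t=7 h): 60·exp(−0.04621·1) = 57.290 mg/L
C(8) = 183.103 + 199.000 + 299.354 + 321.449 + 20.781 + 352.573 + 145.876 + 57.290 = 1579.426 mg/L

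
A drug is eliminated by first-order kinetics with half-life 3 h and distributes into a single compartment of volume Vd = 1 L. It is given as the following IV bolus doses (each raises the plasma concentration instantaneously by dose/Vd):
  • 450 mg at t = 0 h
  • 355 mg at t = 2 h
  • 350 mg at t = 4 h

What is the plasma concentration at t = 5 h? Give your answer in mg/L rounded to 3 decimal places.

k = ln 2 / 3 = 0.23105 per h
Dose 1 (450 mg at t=0 h): 450·exp(−0.23105·5) = 141.741 mg/L
Dose 2 (355 mg at t=2 h): 355·exp(−0.23105·3) = 177.500 mg/L
Dose 3 (350 mg at t=4 h): 350·exp(−0.23105·1) = 277.795 mg/L
C(5) = 141.741 + 177.500 + 277.795 = 597.036 mg/L

597.036 mg/L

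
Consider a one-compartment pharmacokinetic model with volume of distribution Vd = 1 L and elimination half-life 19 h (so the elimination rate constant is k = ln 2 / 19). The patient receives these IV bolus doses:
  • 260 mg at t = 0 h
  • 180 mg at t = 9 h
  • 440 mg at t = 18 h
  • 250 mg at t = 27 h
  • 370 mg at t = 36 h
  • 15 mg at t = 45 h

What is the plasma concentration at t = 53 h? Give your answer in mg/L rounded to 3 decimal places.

k = ln 2 / 19 = 0.03648 per h
Dose 1 (260 mg at t=0 h): 260·exp(−0.03648·53) = 37.606 mg/L
Dose 2 (180 mg at t=9 h): 180·exp(−0.03648·44) = 36.154 mg/L
Dose 3 (440 mg at t=18 h): 440·exp(−0.03648·35) = 122.722 mg/L
Dose 4 (250 mg at t=27 h): 250·exp(−0.03648·26) = 96.829 mg/L
Dose 5 (370 mg at t=36 h): 370·exp(−0.03648·17) = 199.003 mg/L
Dose 6 (15 mg at t=45 h): 15·exp(−0.03648·8) = 11.203 mg/L
C(53) = 37.606 + 36.154 + 122.722 + 96.829 + 199.003 + 11.203 = 503.517 mg/L

503.517 mg/L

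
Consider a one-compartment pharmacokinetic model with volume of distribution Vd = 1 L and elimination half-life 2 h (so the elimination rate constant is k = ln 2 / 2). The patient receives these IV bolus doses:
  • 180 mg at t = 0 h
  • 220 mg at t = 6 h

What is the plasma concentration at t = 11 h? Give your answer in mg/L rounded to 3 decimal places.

k = ln 2 / 2 = 0.34657 per h
Dose 1 (180 mg at t=0 h): 180·exp(−0.34657·11) = 3.977 mg/L
Dose 2 (220 mg at t=6 h): 220·exp(−0.34657·5) = 38.891 mg/L
C(11) = 3.977 + 38.891 = 42.868 mg/L

42.868 mg/L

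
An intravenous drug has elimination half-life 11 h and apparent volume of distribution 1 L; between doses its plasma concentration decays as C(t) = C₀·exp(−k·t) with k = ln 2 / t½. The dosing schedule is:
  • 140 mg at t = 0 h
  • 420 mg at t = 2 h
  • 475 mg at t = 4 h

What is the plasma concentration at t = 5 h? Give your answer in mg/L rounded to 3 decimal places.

k = ln 2 / 11 = 0.06301 per h
Dose 1 (140 mg at t=0 h): 140·exp(−0.06301·5) = 102.164 mg/L
Dose 2 (420 mg at t=2 h): 420·exp(−0.06301·3) = 347.656 mg/L
Dose 3 (475 mg at t=4 h): 475·exp(−0.06301·1) = 445.992 mg/L
C(5) = 102.164 + 347.656 + 445.992 = 895.812 mg/L

895.812 mg/L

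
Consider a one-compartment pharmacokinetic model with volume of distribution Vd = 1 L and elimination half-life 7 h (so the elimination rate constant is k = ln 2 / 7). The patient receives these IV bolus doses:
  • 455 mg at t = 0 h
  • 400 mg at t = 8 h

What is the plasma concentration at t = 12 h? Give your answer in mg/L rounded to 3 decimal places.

k = ln 2 / 7 = 0.09902 per h
Dose 1 (455 mg at t=0 h): 455·exp(−0.09902·12) = 138.663 mg/L
Dose 2 (400 mg at t=8 h): 400·exp(−0.09902·4) = 269.180 mg/L
C(12) = 138.663 + 269.180 = 407.843 mg/L

407.843 mg/L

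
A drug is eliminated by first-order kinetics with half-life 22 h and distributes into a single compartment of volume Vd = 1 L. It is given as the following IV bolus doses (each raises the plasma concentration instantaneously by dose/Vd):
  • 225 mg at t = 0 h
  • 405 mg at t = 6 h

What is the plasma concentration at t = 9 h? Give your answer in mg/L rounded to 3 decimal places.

k = ln 2 / 22 = 0.03151 per h
Dose 1 (225 mg at t=0 h): 225·exp(−0.03151·9) = 169.447 mg/L
Dose 2 (405 mg at t=6 h): 405·exp(−0.03151·3) = 368.473 mg/L
C(9) = 169.447 + 368.473 = 537.920 mg/L

537.920 mg/L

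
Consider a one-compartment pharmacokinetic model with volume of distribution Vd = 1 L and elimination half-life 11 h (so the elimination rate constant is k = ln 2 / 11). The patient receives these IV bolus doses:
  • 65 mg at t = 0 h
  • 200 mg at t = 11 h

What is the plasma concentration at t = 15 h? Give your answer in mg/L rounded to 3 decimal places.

k = ln 2 / 11 = 0.06301 per h
Dose 1 (65 mg at t=0 h): 65·exp(−0.06301·15) = 25.259 mg/L
Dose 2 (200 mg at t=11 h): 200·exp(−0.06301·4) = 155.441 mg/L
C(15) = 25.259 + 155.441 = 180.700 mg/L

180.700 mg/L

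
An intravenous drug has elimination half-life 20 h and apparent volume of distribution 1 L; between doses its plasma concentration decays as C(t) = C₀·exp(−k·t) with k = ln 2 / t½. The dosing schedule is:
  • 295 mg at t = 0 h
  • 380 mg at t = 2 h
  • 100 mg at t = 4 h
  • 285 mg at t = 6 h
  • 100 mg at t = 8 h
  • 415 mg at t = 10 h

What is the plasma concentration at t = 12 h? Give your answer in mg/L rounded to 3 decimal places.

k = ln 2 / 20 = 0.03466 per h
Dose 1 (295 mg at t=0 h): 295·exp(−0.03466·12) = 194.627 mg/L
Dose 2 (380 mg at t=2 h): 380·exp(−0.03466·10) = 268.701 mg/L
Dose 3 (100 mg at t=4 h): 100·exp(−0.03466·8) = 75.786 mg/L
Dose 4 (285 mg at t=6 h): 285·exp(−0.03466·6) = 231.492 mg/L
Dose 5 (100 mg at t=8 h): 100·exp(−0.03466·4) = 87.055 mg/L
Dose 6 (415 mg at t=10 h): 415·exp(−0.03466·2) = 387.209 mg/L
C(12) = 194.627 + 268.701 + 75.786 + 231.492 + 87.055 + 387.209 = 1244.870 mg/L

1244.870 mg/L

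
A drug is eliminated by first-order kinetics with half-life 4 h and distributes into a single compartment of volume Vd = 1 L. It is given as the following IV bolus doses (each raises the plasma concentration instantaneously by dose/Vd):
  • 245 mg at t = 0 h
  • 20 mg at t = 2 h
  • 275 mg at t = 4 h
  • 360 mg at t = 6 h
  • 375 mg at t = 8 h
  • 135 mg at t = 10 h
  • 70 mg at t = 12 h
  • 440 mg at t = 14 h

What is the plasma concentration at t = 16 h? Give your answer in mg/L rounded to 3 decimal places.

k = ln 2 / 4 = 0.17329 per h
Dose 1 (245 mg at t=0 h): 245·exp(−0.17329·16) = 15.312 mg/L
Dose 2 (20 mg at t=2 h): 20·exp(−0.17329·14) = 1.768 mg/L
Dose 3 (275 mg at t=4 h): 275·exp(−0.17329·12) = 34.375 mg/L
Dose 4 (360 mg at t=6 h): 360·exp(−0.17329·10) = 63.640 mg/L
Dose 5 (375 mg at t=8 h): 375·exp(−0.17329·8) = 93.750 mg/L
Dose 6 (135 mg at t=10 h): 135·exp(−0.17329·6) = 47.730 mg/L
Dose 7 (70 mg at t=12 h): 70·exp(−0.17329·4) = 35.000 mg/L
Dose 8 (440 mg at t=14 h): 440·exp(−0.17329·2) = 311.127 mg/L
C(16) = 15.312 + 1.768 + 34.375 + 63.640 + 93.750 + 47.730 + 35.000 + 311.127 = 602.702 mg/L

602.702 mg/L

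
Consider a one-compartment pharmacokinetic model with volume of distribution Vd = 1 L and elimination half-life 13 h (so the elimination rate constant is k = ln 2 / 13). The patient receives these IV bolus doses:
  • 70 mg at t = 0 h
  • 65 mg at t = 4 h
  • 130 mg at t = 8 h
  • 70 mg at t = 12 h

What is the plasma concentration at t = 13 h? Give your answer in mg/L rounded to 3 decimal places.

241.169 mg/L

k = ln 2 / 13 = 0.05332 per h
Dose 1 (70 mg at t=0 h): 70·exp(−0.05332·13) = 35.000 mg/L
Dose 2 (65 mg at t=4 h): 65·exp(−0.05332·9) = 40.226 mg/L
Dose 3 (130 mg at t=8 h): 130·exp(−0.05332·5) = 99.578 mg/L
Dose 4 (70 mg at t=12 h): 70·exp(−0.05332·1) = 66.365 mg/L
C(13) = 35.000 + 40.226 + 99.578 + 66.365 = 241.169 mg/L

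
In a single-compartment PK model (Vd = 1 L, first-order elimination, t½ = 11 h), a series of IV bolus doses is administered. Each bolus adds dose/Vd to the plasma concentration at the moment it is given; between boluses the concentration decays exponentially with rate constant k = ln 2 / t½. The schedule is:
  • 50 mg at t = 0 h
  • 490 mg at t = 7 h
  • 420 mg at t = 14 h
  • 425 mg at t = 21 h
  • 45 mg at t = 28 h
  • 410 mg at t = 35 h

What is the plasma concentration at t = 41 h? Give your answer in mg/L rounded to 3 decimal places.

559.186 mg/L

k = ln 2 / 11 = 0.06301 per h
Dose 1 (50 mg at t=0 h): 50·exp(−0.06301·41) = 3.775 mg/L
Dose 2 (490 mg at t=7 h): 490·exp(−0.06301·34) = 57.510 mg/L
Dose 3 (420 mg at t=14 h): 420·exp(−0.06301·27) = 76.623 mg/L
Dose 4 (425 mg at t=21 h): 425·exp(−0.06301·20) = 120.521 mg/L
Dose 5 (45 mg at t=28 h): 45·exp(−0.06301·13) = 19.836 mg/L
Dose 6 (410 mg at t=35 h): 410·exp(−0.06301·6) = 280.922 mg/L
C(41) = 3.775 + 57.510 + 76.623 + 120.521 + 19.836 + 280.922 = 559.186 mg/L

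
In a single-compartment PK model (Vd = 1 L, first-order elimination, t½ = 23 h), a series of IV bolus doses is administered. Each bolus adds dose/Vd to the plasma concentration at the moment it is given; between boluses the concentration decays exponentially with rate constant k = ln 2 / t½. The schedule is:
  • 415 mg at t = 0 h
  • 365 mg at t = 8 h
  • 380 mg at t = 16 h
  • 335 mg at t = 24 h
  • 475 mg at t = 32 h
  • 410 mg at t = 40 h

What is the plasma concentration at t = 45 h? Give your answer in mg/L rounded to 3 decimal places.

k = ln 2 / 23 = 0.03014 per h
Dose 1 (415 mg at t=0 h): 415·exp(−0.03014·45) = 106.924 mg/L
Dose 2 (365 mg at t=8 h): 365·exp(−0.03014·37) = 119.682 mg/L
Dose 3 (380 mg at t=16 h): 380·exp(−0.03014·29) = 158.571 mg/L
Dose 4 (335 mg at t=24 h): 335·exp(−0.03014·21) = 177.906 mg/L
Dose 5 (475 mg at t=32 h): 475·exp(−0.03014·13) = 321.030 mg/L
Dose 6 (410 mg at t=40 h): 410·exp(−0.03014·5) = 352.649 mg/L
C(45) = 106.924 + 119.682 + 158.571 + 177.906 + 321.030 + 352.649 = 1236.763 mg/L

1236.763 mg/L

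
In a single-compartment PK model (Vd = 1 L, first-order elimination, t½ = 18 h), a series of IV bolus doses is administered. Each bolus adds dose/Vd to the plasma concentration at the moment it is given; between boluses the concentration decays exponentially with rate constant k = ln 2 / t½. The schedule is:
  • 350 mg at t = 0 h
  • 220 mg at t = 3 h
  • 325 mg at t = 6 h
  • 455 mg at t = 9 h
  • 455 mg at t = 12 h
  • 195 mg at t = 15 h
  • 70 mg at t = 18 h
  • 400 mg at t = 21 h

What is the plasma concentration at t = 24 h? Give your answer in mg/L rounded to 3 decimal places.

1491.193 mg/L

k = ln 2 / 18 = 0.03851 per h
Dose 1 (350 mg at t=0 h): 350·exp(−0.03851·24) = 138.898 mg/L
Dose 2 (220 mg at t=3 h): 220·exp(−0.03851·21) = 97.999 mg/L
Dose 3 (325 mg at t=6 h): 325·exp(−0.03851·18) = 162.500 mg/L
Dose 4 (455 mg at t=9 h): 455·exp(−0.03851·15) = 255.360 mg/L
Dose 5 (455 mg at t=12 h): 455·exp(−0.03851·12) = 286.632 mg/L
Dose 6 (195 mg at t=15 h): 195·exp(−0.03851·9) = 137.886 mg/L
Dose 7 (70 mg at t=18 h): 70·exp(−0.03851·6) = 55.559 mg/L
Dose 8 (400 mg at t=21 h): 400·exp(−0.03851·3) = 356.359 mg/L
C(24) = 138.898 + 97.999 + 162.500 + 255.360 + 286.632 + 137.886 + 55.559 + 356.359 = 1491.193 mg/L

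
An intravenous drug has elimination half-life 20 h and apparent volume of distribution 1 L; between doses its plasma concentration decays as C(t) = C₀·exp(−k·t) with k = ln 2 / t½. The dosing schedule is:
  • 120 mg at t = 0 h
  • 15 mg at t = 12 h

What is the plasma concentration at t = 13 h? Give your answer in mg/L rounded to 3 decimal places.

k = ln 2 / 20 = 0.03466 per h
Dose 1 (120 mg at t=0 h): 120·exp(−0.03466·13) = 76.474 mg/L
Dose 2 (15 mg at t=12 h): 15·exp(−0.03466·1) = 14.489 mg/L
C(13) = 76.474 + 14.489 = 90.963 mg/L

90.963 mg/L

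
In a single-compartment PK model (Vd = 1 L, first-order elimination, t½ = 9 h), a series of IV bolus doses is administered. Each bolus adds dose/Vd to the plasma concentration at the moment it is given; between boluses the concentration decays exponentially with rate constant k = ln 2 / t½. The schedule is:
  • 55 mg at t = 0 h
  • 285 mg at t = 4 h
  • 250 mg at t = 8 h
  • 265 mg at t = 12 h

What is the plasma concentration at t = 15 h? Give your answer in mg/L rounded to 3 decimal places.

k = ln 2 / 9 = 0.07702 per h
Dose 1 (55 mg at t=0 h): 55·exp(−0.07702·15) = 17.324 mg/L
Dose 2 (285 mg at t=4 h): 285·exp(−0.07702·11) = 122.157 mg/L
Dose 3 (250 mg at t=8 h): 250·exp(−0.07702·7) = 145.816 mg/L
Dose 4 (265 mg at t=12 h): 265·exp(−0.07702·3) = 210.331 mg/L
C(15) = 17.324 + 122.157 + 145.816 + 210.331 = 495.628 mg/L

495.628 mg/L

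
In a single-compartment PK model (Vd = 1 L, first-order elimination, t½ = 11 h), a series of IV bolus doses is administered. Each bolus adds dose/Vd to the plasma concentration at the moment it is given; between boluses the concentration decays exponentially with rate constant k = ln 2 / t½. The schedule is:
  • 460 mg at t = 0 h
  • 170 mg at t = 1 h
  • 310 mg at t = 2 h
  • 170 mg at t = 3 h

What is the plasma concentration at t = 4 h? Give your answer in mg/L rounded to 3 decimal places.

k = ln 2 / 11 = 0.06301 per h
Dose 1 (460 mg at t=0 h): 460·exp(−0.06301·4) = 357.513 mg/L
Dose 2 (170 mg at t=1 h): 170·exp(−0.06301·3) = 140.718 mg/L
Dose 3 (310 mg at t=2 h): 310·exp(−0.06301·2) = 273.293 mg/L
Dose 4 (170 mg at t=3 h): 170·exp(−0.06301·1) = 159.618 mg/L
C(4) = 357.513 + 140.718 + 273.293 + 159.618 = 931.143 mg/L

931.143 mg/L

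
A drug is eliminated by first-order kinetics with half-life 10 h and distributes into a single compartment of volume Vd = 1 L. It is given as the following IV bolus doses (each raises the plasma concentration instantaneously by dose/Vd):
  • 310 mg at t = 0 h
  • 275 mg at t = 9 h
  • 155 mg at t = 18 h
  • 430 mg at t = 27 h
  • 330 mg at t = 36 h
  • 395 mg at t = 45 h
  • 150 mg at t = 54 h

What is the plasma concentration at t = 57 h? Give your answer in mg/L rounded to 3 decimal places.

450.715 mg/L

k = ln 2 / 10 = 0.06931 per h
Dose 1 (310 mg at t=0 h): 310·exp(−0.06931·57) = 5.963 mg/L
Dose 2 (275 mg at t=9 h): 275·exp(−0.06931·48) = 9.872 mg/L
Dose 3 (155 mg at t=18 h): 155·exp(−0.06931·39) = 10.383 mg/L
Dose 4 (430 mg at t=27 h): 430·exp(−0.06931·30) = 53.750 mg/L
Dose 5 (330 mg at t=36 h): 330·exp(−0.06931·21) = 76.975 mg/L
Dose 6 (395 mg at t=45 h): 395·exp(−0.06931·12) = 171.934 mg/L
Dose 7 (150 mg at t=54 h): 150·exp(−0.06931·3) = 121.838 mg/L
C(57) = 5.963 + 9.872 + 10.383 + 53.750 + 76.975 + 171.934 + 121.838 = 450.715 mg/L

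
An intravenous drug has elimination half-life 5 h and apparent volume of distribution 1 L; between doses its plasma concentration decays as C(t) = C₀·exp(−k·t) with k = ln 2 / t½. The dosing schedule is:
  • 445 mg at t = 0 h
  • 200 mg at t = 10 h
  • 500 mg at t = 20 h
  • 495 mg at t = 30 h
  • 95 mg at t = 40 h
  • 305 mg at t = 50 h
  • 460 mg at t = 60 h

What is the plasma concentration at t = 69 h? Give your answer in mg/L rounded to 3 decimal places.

158.572 mg/L

k = ln 2 / 5 = 0.13863 per h
Dose 1 (445 mg at t=0 h): 445·exp(−0.13863·69) = 0.031 mg/L
Dose 2 (200 mg at t=10 h): 200·exp(−0.13863·59) = 0.056 mg/L
Dose 3 (500 mg at t=20 h): 500·exp(−0.13863·49) = 0.561 mg/L
Dose 4 (495 mg at t=30 h): 495·exp(−0.13863·39) = 2.221 mg/L
Dose 5 (95 mg at t=40 h): 95·exp(−0.13863·29) = 1.705 mg/L
Dose 6 (305 mg at t=50 h): 305·exp(−0.13863·19) = 21.897 mg/L
Dose 7 (460 mg at t=60 h): 460·exp(−0.13863·9) = 132.100 mg/L
C(69) = 0.031 + 0.056 + 0.561 + 2.221 + 1.705 + 21.897 + 132.100 = 158.572 mg/L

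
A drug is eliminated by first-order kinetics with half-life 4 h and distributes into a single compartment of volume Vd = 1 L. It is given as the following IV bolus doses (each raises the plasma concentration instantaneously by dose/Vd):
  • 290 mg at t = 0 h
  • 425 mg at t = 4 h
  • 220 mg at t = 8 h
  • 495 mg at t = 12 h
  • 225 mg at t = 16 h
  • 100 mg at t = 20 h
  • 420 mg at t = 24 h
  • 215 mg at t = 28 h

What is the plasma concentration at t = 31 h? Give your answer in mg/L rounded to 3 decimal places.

312.074 mg/L

k = ln 2 / 4 = 0.17329 per h
Dose 1 (290 mg at t=0 h): 290·exp(−0.17329·31) = 1.347 mg/L
Dose 2 (425 mg at t=4 h): 425·exp(−0.17329·27) = 3.949 mg/L
Dose 3 (220 mg at t=8 h): 220·exp(−0.17329·23) = 4.088 mg/L
Dose 4 (495 mg at t=12 h): 495·exp(−0.17329·19) = 18.396 mg/L
Dose 5 (225 mg at t=16 h): 225·exp(−0.17329·15) = 16.723 mg/L
Dose 6 (100 mg at t=20 h): 100·exp(−0.17329·11) = 14.865 mg/L
Dose 7 (420 mg at t=24 h): 420·exp(−0.17329·7) = 124.867 mg/L
Dose 8 (215 mg at t=28 h): 215·exp(−0.17329·3) = 127.840 mg/L
C(31) = 1.347 + 3.949 + 4.088 + 18.396 + 16.723 + 14.865 + 124.867 + 127.840 = 312.074 mg/L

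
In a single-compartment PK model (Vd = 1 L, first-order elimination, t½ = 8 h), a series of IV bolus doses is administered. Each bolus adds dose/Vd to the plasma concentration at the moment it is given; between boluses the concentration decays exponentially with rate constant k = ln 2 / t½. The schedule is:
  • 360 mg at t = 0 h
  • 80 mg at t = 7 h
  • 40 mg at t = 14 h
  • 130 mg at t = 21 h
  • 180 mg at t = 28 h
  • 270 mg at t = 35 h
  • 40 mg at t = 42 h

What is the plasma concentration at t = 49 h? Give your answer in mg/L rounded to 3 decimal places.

151.939 mg/L

k = ln 2 / 8 = 0.08664 per h
Dose 1 (360 mg at t=0 h): 360·exp(−0.08664·49) = 5.158 mg/L
Dose 2 (80 mg at t=7 h): 80·exp(−0.08664·42) = 2.102 mg/L
Dose 3 (40 mg at t=14 h): 40·exp(−0.08664·35) = 1.928 mg/L
Dose 4 (130 mg at t=21 h): 130·exp(−0.08664·28) = 11.490 mg/L
Dose 5 (180 mg at t=28 h): 180·exp(−0.08664·21) = 29.179 mg/L
Dose 6 (270 mg at t=35 h): 270·exp(−0.08664·14) = 80.271 mg/L
Dose 7 (40 mg at t=42 h): 40·exp(−0.08664·7) = 21.810 mg/L
C(49) = 5.158 + 2.102 + 1.928 + 11.490 + 29.179 + 80.271 + 21.810 = 151.939 mg/L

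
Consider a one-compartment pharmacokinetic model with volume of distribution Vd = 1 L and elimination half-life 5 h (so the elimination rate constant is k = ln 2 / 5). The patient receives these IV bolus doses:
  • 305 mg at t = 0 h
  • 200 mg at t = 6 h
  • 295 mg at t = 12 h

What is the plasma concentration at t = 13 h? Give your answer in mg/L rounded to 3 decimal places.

k = ln 2 / 5 = 0.13863 per h
Dose 1 (305 mg at t=0 h): 305·exp(−0.13863·13) = 50.306 mg/L
Dose 2 (200 mg at t=6 h): 200·exp(−0.13863·7) = 75.786 mg/L
Dose 3 (295 mg at t=12 h): 295·exp(−0.13863·1) = 256.812 mg/L
C(13) = 50.306 + 75.786 + 256.812 = 382.904 mg/L

382.904 mg/L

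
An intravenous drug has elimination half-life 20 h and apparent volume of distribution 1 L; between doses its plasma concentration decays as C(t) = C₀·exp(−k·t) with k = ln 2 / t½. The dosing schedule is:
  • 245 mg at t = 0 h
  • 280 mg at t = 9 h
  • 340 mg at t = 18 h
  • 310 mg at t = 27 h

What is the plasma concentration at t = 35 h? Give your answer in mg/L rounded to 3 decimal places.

k = ln 2 / 20 = 0.03466 per h
Dose 1 (245 mg at t=0 h): 245·exp(−0.03466·35) = 72.839 mg/L
Dose 2 (280 mg at t=9 h): 280·exp(−0.03466·26) = 113.715 mg/L
Dose 3 (340 mg at t=18 h): 340·exp(−0.03466·17) = 188.627 mg/L
Dose 4 (310 mg at t=27 h): 310·exp(−0.03466·8) = 234.936 mg/L
C(35) = 72.839 + 113.715 + 188.627 + 234.936 = 610.117 mg/L

610.117 mg/L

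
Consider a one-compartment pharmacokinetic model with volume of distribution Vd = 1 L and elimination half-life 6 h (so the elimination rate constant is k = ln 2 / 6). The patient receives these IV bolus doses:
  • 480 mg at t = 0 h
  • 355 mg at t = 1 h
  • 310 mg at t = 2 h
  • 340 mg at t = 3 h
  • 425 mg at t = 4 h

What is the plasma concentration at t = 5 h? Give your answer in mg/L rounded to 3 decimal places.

k = ln 2 / 6 = 0.11552 per h
Dose 1 (480 mg at t=0 h): 480·exp(−0.11552·5) = 269.391 mg/L
Dose 2 (355 mg at t=1 h): 355·exp(−0.11552·4) = 223.636 mg/L
Dose 3 (310 mg at t=2 h): 310·exp(−0.11552·3) = 219.203 mg/L
Dose 4 (340 mg at t=3 h): 340·exp(−0.11552·2) = 269.858 mg/L
Dose 5 (425 mg at t=4 h): 425·exp(−0.11552·1) = 378.632 mg/L
C(5) = 269.391 + 223.636 + 219.203 + 269.858 + 378.632 = 1360.720 mg/L

1360.720 mg/L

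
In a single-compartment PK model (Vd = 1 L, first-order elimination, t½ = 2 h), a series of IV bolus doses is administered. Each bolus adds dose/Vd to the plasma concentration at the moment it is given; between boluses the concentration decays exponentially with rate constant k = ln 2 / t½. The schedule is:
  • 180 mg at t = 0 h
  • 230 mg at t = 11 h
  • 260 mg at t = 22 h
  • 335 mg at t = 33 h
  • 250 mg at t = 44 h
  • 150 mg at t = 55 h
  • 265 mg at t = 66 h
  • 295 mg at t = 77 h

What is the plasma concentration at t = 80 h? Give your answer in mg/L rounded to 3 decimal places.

k = ln 2 / 2 = 0.34657 per h
Dose 1 (180 mg at t=0 h): 180·exp(−0.34657·80) = 0.000 mg/L
Dose 2 (230 mg at t=11 h): 230·exp(−0.34657·69) = 0.000 mg/L
Dose 3 (260 mg at t=22 h): 260·exp(−0.34657·58) = 0.000 mg/L
Dose 4 (335 mg at t=33 h): 335·exp(−0.34657·47) = 0.000 mg/L
Dose 5 (250 mg at t=44 h): 250·exp(−0.34657·36) = 0.001 mg/L
Dose 6 (150 mg at t=55 h): 150·exp(−0.34657·25) = 0.026 mg/L
Dose 7 (265 mg at t=66 h): 265·exp(−0.34657·14) = 2.070 mg/L
Dose 8 (295 mg at t=77 h): 295·exp(−0.34657·3) = 104.298 mg/L
C(80) = 0.000 + 0.000 + 0.000 + 0.000 + 0.001 + 0.026 + 2.070 + 104.298 = 106.395 mg/L

106.395 mg/L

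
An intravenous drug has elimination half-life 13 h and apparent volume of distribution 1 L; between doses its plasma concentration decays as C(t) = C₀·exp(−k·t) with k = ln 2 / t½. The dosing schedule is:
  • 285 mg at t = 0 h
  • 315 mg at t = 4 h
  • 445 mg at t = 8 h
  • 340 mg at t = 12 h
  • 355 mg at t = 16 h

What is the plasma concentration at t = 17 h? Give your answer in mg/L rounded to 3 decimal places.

k = ln 2 / 13 = 0.05332 per h
Dose 1 (285 mg at t=0 h): 285·exp(−0.05332·17) = 115.130 mg/L
Dose 2 (315 mg at t=4 h): 315·exp(−0.05332·13) = 157.500 mg/L
Dose 3 (445 mg at t=8 h): 445·exp(−0.05332·9) = 275.394 mg/L
Dose 4 (340 mg at t=12 h): 340·exp(−0.05332·5) = 260.434 mg/L
Dose 5 (355 mg at t=16 h): 355·exp(−0.05332·1) = 336.568 mg/L
C(17) = 115.130 + 157.500 + 275.394 + 260.434 + 336.568 = 1145.026 mg/L

1145.026 mg/L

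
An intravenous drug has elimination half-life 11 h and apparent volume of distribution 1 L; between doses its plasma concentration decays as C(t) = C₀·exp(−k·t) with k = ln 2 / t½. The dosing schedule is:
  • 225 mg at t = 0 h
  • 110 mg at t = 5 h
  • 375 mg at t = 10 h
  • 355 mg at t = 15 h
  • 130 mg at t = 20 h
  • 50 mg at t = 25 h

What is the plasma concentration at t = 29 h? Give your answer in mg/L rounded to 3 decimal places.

k = ln 2 / 11 = 0.06301 per h
Dose 1 (225 mg at t=0 h): 225·exp(−0.06301·29) = 36.187 mg/L
Dose 2 (110 mg at t=5 h): 110·exp(−0.06301·24) = 24.244 mg/L
Dose 3 (375 mg at t=10 h): 375·exp(−0.06301·19) = 113.258 mg/L
Dose 4 (355 mg at t=15 h): 355·exp(−0.06301·14) = 146.926 mg/L
Dose 5 (130 mg at t=20 h): 130·exp(−0.06301·9) = 73.730 mg/L
Dose 6 (50 mg at t=25 h): 50·exp(−0.06301·4) = 38.860 mg/L
C(29) = 36.187 + 24.244 + 113.258 + 146.926 + 73.730 + 38.860 = 433.206 mg/L

433.206 mg/L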